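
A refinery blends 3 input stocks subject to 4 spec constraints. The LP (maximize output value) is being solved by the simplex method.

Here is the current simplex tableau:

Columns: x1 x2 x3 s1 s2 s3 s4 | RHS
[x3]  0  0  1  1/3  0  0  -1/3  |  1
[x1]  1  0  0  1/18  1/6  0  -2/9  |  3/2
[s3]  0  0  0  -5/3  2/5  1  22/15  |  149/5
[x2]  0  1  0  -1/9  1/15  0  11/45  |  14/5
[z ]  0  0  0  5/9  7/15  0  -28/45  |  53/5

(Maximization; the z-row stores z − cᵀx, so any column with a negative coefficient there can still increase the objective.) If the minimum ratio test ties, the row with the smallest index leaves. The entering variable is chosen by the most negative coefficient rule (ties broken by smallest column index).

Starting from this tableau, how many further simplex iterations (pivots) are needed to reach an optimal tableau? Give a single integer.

pivot: s4 in, x2 out → z = 195/11
No improving column remains; optimal.

1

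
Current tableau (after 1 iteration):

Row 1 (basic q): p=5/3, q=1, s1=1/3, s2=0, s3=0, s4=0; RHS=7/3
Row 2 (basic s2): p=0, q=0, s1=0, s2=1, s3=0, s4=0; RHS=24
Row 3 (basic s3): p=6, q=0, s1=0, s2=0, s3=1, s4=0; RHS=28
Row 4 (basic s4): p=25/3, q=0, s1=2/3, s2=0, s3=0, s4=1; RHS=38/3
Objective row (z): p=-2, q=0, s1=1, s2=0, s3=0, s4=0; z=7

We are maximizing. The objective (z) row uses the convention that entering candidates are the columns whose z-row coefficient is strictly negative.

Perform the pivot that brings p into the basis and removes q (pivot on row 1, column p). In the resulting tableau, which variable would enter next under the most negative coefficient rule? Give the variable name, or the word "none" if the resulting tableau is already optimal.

none

Pivot element 5/3. New z-row = old z-row − (-2)·(row 1/(5/3)).
Updated z-row coefficients: p: 0, q: 6/5, s1: 7/5, s2: 0, s3: 0, s4: 0.
No coefficient is strictly negative; the tableau after this pivot is optimal.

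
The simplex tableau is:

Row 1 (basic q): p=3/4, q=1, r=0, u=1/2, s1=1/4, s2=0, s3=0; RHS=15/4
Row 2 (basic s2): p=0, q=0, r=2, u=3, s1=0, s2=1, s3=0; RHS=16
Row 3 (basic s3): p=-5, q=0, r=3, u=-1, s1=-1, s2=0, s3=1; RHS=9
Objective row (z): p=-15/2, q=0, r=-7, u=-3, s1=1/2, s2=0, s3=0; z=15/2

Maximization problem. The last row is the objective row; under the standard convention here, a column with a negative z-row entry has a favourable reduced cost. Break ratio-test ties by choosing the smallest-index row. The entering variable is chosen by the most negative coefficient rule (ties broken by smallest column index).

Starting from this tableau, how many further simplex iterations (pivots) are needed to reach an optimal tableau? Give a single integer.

pivot: p in, q out → z = 45
pivot: r in, s2 out → z = 101
No improving column remains; optimal.

2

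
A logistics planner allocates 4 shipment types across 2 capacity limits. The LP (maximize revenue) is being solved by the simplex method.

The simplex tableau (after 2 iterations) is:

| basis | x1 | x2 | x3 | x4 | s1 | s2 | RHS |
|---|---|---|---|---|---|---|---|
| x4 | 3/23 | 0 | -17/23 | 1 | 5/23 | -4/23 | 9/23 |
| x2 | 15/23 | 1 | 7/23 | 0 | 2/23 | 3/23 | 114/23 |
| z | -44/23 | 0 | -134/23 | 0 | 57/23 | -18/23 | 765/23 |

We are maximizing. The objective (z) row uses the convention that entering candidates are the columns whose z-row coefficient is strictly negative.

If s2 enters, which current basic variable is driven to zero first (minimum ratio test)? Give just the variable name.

Ratios: row 1 (x4): entry -4/23 ≤ 0, skip; row 2 (x2): (114/23)/(3/23) = 38.
Minimum ratio 38 is in the x2 row, so x2 leaves.

x2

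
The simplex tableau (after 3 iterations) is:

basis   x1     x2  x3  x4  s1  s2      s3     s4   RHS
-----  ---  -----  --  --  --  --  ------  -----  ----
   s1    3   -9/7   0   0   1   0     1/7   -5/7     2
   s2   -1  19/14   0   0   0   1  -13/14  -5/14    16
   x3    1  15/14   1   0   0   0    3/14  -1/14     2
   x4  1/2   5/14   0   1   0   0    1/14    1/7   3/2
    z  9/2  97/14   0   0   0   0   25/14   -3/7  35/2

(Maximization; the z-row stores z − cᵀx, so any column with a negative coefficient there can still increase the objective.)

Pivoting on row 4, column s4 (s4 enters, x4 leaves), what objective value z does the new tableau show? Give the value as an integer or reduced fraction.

22

Minimum ratio for s4: (3/2)/(1/7) = 21/2.
z changes by −(z-row coeff of s4)·ratio = −(-3/7)·(21/2) = 9/2.
New z = 35/2 + (9/2) = 22.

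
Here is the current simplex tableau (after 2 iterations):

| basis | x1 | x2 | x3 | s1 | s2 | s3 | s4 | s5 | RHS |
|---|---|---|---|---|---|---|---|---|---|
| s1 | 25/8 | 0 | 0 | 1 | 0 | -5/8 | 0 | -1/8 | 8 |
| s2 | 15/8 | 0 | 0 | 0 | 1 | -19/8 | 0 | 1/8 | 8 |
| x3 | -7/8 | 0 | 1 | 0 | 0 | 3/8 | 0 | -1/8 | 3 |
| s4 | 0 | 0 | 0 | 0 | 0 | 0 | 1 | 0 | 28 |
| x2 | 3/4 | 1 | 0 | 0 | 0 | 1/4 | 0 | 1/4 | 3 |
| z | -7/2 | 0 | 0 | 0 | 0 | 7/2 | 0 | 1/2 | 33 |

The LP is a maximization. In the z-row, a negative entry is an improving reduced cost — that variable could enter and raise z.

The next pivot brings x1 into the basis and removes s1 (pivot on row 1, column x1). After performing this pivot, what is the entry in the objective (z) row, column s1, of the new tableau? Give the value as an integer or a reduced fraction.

28/25

Pivot element is row 1, column x1: 25/8.
Normalize row 1: new (row 1, s1) = 1/(25/8) = 8/25.
z-row ← z-row − (-7/2)·(new row 1): 0 − (-7/2)·(8/25) = 28/25.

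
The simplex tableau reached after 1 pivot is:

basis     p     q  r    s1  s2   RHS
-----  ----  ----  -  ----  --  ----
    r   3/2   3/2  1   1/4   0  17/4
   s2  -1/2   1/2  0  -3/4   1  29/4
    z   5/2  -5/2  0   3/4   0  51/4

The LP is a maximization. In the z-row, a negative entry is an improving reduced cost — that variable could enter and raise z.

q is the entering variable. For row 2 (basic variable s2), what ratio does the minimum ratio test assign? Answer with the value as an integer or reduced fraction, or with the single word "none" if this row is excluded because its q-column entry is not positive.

Ratio = RHS / (q entry) = (29/4) / (1/2) = 29/2.

29/2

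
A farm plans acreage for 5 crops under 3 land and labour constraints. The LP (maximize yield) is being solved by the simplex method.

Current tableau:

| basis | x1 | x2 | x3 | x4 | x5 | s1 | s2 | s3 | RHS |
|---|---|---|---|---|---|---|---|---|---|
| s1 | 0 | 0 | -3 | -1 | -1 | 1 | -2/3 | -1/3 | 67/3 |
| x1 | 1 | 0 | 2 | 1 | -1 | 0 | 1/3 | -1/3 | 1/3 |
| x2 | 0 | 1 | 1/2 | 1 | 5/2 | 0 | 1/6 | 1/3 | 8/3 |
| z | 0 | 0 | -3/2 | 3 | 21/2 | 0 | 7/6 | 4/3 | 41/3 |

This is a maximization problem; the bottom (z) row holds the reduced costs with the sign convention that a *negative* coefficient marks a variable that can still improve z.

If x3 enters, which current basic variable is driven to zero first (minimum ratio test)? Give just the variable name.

Ratios: row 1 (s1): entry -3 ≤ 0, skip; row 2 (x1): (1/3)/2 = 1/6; row 3 (x2): (8/3)/(1/2) = 16/3.
Minimum ratio 1/6 is in the x1 row, so x1 leaves.

x1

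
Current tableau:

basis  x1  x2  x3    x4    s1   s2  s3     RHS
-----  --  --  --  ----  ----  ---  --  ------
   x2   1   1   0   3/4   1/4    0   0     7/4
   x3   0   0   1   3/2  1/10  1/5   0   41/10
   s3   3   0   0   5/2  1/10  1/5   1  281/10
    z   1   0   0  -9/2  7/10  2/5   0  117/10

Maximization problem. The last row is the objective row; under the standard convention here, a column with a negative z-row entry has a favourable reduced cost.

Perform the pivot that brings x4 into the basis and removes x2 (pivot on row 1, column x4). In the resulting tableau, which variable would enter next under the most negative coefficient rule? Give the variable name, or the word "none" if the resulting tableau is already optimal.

Pivot element 3/4. New z-row = old z-row − (-9/2)·(row 1/(3/4)).
Updated z-row coefficients: x1: 7, x2: 6, x3: 0, x4: 0, s1: 11/5, s2: 2/5, s3: 0.
No coefficient is strictly negative; the tableau after this pivot is optimal.

none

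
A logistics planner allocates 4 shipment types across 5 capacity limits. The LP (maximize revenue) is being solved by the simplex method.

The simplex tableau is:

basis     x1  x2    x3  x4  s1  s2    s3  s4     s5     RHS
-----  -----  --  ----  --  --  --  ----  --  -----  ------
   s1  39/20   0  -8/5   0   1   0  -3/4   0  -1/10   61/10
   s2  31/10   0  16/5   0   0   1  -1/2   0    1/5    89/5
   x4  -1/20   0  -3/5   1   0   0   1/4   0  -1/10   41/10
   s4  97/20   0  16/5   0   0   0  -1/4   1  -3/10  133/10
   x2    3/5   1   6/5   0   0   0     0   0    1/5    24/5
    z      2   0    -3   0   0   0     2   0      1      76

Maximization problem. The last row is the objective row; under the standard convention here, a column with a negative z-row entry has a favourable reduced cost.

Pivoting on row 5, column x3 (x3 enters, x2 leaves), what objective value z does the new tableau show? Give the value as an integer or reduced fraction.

88

Minimum ratio for x3: (24/5)/(6/5) = 4.
z changes by −(z-row coeff of x3)·ratio = −(-3)·4 = 12.
New z = 76 + 12 = 88.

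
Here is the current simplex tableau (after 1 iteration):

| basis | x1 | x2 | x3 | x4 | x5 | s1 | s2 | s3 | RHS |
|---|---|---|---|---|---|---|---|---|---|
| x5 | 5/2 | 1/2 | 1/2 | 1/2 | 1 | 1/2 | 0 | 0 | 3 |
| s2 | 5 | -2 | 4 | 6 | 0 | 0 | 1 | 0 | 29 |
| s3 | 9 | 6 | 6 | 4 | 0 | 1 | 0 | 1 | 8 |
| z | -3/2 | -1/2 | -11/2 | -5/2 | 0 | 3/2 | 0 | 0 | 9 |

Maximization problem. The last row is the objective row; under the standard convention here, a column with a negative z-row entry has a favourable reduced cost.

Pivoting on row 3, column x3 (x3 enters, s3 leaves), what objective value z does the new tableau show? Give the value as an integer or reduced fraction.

Minimum ratio for x3: 8/6 = 4/3.
z changes by −(z-row coeff of x3)·ratio = −(-11/2)·(4/3) = 22/3.
New z = 9 + (22/3) = 49/3.

49/3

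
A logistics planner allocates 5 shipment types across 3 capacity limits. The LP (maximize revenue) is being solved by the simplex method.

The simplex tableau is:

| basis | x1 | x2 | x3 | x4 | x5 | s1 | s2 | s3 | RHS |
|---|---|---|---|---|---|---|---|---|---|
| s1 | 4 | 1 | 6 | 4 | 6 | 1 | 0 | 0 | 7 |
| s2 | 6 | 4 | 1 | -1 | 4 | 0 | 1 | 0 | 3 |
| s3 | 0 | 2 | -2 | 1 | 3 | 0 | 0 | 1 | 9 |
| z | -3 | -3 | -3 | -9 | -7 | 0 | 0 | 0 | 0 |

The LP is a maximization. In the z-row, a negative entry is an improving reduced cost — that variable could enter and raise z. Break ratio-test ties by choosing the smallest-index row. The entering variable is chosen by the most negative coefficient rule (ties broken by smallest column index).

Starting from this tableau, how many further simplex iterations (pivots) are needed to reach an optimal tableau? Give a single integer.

2

pivot: x4 in, s1 out → z = 63/4
pivot: x2 in, s2 out → z = 282/17
No improving column remains; optimal.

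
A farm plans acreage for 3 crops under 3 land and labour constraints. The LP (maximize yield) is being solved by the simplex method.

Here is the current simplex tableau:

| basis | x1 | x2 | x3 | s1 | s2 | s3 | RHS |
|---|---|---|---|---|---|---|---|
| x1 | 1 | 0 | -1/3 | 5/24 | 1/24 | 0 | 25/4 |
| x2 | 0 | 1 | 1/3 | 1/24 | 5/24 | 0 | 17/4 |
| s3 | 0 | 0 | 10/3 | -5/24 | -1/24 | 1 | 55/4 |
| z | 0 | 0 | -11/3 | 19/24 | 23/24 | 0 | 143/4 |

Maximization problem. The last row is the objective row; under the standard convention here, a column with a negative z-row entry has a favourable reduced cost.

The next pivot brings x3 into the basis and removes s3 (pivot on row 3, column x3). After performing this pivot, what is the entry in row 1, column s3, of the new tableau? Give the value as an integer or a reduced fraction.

Pivot element is row 3, column x3: 10/3.
Normalize row 3: new (row 3, s3) = 1/(10/3) = 3/10.
row 1 ← row 1 − (-1/3)·(new row 3): 0 − (-1/3)·(3/10) = 1/10.

1/10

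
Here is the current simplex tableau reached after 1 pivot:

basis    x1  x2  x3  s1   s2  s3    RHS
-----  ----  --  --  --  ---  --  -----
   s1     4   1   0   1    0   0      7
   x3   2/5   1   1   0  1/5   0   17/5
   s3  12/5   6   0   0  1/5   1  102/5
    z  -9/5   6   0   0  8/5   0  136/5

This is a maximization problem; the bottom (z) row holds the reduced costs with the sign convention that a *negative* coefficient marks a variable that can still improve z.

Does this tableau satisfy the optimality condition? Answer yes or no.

no

Column x1 has objective-row coefficient -9/5, which is negative; an improving pivot exists, so not yet optimal.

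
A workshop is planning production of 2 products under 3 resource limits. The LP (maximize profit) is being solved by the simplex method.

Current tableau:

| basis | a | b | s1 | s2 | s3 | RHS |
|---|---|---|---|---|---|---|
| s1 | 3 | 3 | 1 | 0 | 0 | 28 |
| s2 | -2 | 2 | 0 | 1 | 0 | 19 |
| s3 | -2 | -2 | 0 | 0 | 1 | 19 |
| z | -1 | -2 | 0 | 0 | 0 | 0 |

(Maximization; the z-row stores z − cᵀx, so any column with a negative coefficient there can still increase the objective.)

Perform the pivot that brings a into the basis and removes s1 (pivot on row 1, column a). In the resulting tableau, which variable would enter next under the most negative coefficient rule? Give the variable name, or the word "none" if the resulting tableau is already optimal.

Pivot element 3. New z-row = old z-row − (-1)·(row 1/3).
Updated z-row coefficients: a: 0, b: -1, s1: 1/3, s2: 0, s3: 0.
The most negative is -1 in column b, so b would enter next.

b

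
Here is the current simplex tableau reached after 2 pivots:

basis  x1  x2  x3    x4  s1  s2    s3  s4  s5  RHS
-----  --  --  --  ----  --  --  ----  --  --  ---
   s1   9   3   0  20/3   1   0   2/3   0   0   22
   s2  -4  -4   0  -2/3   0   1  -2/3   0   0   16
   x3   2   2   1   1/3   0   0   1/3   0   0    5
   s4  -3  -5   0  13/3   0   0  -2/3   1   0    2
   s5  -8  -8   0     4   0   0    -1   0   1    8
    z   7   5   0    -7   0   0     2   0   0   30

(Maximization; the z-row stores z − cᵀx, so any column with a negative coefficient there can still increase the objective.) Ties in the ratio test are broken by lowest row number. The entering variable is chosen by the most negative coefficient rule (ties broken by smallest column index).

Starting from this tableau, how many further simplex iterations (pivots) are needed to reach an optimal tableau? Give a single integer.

2

pivot: x4 in, s4 out → z = 432/13
pivot: x2 in, s1 out → z = 5376/139
No improving column remains; optimal.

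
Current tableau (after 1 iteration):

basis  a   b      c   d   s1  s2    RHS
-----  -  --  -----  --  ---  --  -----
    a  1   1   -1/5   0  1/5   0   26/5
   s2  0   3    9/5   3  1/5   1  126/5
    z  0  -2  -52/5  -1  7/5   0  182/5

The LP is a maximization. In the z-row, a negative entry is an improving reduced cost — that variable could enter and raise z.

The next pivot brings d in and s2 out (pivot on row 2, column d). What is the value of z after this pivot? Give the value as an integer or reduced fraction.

Minimum ratio for d: (126/5)/3 = 42/5.
z changes by −(z-row coeff of d)·ratio = −(-1)·(42/5) = 42/5.
New z = 182/5 + (42/5) = 224/5.

224/5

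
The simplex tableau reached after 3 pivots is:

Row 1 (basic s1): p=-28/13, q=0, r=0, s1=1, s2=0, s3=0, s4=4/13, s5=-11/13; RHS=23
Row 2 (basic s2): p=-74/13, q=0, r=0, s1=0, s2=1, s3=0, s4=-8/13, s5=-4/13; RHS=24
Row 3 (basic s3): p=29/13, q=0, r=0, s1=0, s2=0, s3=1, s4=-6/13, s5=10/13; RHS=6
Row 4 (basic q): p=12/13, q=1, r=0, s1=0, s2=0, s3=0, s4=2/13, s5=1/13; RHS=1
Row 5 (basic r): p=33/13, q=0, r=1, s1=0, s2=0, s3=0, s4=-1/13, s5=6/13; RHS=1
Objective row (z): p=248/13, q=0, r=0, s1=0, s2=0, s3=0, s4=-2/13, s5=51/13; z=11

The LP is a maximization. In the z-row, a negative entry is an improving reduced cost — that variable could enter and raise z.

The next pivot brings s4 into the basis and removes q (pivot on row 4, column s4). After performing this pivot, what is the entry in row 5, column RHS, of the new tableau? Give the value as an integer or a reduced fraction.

3/2

Pivot element is row 4, column s4: 2/13.
Normalize row 4: new (row 4, RHS) = 1/(2/13) = 13/2.
row 5 ← row 5 − (-1/13)·(new row 4): 1 − (-1/13)·(13/2) = 3/2.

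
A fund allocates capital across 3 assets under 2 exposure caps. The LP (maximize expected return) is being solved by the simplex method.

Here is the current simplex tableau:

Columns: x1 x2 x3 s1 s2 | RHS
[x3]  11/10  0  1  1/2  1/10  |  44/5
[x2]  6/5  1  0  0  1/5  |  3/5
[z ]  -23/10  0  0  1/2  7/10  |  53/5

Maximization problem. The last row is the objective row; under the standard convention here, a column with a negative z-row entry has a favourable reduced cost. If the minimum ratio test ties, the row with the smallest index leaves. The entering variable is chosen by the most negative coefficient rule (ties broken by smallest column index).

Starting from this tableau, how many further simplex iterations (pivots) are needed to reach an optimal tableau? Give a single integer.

1

pivot: x1 in, x2 out → z = 47/4
No improving column remains; optimal.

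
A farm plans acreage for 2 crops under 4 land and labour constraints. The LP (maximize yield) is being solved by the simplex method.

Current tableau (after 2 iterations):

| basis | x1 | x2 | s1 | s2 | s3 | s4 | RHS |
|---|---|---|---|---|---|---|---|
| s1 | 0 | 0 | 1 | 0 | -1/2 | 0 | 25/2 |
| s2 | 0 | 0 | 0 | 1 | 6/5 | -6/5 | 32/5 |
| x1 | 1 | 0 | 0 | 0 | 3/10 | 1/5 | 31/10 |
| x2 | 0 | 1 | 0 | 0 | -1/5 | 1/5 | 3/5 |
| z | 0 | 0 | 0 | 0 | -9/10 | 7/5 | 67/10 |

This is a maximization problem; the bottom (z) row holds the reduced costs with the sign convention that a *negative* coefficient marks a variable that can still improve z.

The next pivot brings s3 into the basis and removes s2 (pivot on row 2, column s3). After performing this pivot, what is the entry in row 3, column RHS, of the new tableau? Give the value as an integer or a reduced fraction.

Pivot element is row 2, column s3: 6/5.
Normalize row 2: new (row 2, RHS) = (32/5)/(6/5) = 16/3.
row 3 ← row 3 − (3/10)·(new row 2): 31/10 − (3/10)·(16/3) = 3/2.

3/2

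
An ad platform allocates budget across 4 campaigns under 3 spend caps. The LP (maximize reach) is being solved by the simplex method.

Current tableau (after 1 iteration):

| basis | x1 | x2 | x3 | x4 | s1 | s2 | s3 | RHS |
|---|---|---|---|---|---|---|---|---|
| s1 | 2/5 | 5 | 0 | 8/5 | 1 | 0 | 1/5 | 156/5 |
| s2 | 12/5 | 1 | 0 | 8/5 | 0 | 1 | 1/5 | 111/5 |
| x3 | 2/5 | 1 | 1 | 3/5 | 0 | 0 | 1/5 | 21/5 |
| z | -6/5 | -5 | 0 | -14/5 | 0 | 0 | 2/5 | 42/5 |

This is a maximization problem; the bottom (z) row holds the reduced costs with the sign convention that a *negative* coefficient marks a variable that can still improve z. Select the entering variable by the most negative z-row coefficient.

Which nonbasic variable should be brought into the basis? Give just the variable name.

x2

Objective-row coefficients: x1: -6/5, x2: -5, x3: 0, x4: -14/5, s1: 0, s2: 0, s3: 2/5.
The most negative is -5 in column x2, so x2 enters.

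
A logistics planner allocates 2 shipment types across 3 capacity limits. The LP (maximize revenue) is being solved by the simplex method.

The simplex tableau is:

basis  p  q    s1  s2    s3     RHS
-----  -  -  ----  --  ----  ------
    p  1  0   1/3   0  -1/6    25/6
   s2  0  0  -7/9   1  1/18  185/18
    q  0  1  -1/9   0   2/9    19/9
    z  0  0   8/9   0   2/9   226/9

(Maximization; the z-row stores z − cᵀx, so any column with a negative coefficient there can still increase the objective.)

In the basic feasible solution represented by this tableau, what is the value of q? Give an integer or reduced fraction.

q is basic (row 3); its value is the RHS of that row: 19/9.

19/9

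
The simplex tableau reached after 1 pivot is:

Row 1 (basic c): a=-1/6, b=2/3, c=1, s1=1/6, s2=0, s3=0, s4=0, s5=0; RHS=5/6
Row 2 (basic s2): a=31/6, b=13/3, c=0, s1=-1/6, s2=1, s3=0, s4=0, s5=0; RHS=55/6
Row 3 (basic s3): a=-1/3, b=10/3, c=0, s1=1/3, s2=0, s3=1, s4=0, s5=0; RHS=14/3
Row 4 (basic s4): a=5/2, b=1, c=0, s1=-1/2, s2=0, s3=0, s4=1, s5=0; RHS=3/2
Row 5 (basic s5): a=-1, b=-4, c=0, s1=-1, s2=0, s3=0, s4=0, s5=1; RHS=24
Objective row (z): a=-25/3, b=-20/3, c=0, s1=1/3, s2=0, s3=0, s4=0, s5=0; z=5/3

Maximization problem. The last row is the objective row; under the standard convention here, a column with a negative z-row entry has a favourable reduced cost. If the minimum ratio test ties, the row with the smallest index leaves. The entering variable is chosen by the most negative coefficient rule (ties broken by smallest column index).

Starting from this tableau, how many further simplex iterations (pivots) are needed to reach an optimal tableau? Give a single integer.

3

pivot: a in, s4 out → z = 20/3
pivot: b in, c out → z = 120/11
pivot: s1 in, b out → z = 16
No improving column remains; optimal.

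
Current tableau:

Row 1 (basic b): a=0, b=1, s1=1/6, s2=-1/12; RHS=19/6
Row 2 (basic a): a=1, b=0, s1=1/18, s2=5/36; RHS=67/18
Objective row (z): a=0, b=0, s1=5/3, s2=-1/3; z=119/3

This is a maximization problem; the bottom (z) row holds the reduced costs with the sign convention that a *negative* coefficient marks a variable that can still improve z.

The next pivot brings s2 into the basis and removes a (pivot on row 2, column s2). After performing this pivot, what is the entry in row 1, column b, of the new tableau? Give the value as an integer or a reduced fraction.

Pivot element is row 2, column s2: 5/36.
Normalize row 2: new (row 2, b) = 0/(5/36) = 0.
row 1 ← row 1 − (-1/12)·(new row 2): 1 − (-1/12)·0 = 1.

1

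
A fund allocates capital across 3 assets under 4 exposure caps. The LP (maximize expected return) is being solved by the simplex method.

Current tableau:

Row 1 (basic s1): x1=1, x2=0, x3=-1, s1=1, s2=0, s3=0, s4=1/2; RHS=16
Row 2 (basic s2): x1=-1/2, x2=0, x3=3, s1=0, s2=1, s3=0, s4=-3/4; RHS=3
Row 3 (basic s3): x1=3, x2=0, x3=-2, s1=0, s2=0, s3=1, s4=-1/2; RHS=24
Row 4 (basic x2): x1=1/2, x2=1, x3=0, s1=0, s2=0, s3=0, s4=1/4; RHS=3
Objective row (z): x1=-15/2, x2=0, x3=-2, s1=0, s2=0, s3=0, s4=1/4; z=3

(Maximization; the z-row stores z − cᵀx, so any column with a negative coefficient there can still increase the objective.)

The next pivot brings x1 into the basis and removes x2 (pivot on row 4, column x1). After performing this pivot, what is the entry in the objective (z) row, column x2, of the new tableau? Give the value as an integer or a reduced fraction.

15

Pivot element is row 4, column x1: 1/2.
Normalize row 4: new (row 4, x2) = 1/(1/2) = 2.
z-row ← z-row − (-15/2)·(new row 4): 0 − (-15/2)·2 = 15.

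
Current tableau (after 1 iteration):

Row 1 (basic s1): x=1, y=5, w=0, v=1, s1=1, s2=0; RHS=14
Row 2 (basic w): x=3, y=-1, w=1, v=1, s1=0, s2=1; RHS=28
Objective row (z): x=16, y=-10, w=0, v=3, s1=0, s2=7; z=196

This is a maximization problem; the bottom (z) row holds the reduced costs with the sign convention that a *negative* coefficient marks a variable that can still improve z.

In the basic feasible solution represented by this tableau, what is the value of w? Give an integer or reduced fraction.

28

w is basic (row 2); its value is the RHS of that row: 28.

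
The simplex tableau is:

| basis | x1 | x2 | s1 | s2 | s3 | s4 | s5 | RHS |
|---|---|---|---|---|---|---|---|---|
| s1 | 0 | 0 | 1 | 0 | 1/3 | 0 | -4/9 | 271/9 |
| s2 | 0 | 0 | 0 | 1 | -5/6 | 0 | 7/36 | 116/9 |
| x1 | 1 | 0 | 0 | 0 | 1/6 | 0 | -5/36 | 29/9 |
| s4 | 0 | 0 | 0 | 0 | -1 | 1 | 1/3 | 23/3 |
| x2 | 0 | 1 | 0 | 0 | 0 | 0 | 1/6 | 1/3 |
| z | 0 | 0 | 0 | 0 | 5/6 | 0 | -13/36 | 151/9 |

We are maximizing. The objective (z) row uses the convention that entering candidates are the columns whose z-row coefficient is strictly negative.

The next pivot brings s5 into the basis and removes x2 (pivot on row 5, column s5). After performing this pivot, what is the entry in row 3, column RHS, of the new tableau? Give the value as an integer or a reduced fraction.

Pivot element is row 5, column s5: 1/6.
Normalize row 5: new (row 5, RHS) = (1/3)/(1/6) = 2.
row 3 ← row 3 − (-5/36)·(new row 5): 29/9 − (-5/36)·2 = 7/2.

7/2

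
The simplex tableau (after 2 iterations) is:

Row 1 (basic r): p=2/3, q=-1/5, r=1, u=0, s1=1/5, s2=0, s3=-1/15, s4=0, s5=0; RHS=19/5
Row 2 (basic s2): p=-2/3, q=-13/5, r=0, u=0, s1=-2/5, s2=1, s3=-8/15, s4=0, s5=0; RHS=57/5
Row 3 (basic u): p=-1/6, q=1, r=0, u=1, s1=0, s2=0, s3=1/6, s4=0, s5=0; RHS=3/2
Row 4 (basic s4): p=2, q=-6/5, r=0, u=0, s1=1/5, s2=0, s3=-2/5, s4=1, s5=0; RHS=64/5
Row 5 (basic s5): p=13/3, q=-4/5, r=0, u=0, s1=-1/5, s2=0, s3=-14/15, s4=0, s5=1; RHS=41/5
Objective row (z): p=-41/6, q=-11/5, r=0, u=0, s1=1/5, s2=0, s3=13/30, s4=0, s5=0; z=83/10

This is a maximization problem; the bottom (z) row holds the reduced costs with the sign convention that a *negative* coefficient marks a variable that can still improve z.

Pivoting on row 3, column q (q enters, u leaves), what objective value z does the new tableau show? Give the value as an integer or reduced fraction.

58/5

Minimum ratio for q: (3/2)/1 = 3/2.
z changes by −(z-row coeff of q)·ratio = −(-11/5)·(3/2) = 33/10.
New z = 83/10 + (33/10) = 58/5.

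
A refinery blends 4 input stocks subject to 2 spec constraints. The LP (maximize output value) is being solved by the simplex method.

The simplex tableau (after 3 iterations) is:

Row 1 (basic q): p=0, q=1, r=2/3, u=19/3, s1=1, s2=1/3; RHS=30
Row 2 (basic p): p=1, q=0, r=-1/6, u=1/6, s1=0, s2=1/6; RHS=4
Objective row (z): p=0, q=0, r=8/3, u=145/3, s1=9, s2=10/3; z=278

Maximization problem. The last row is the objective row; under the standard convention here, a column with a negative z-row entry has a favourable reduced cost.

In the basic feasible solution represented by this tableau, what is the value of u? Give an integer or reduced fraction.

0

u is nonbasic (not in the basis column), so its value in the current BFS is 0.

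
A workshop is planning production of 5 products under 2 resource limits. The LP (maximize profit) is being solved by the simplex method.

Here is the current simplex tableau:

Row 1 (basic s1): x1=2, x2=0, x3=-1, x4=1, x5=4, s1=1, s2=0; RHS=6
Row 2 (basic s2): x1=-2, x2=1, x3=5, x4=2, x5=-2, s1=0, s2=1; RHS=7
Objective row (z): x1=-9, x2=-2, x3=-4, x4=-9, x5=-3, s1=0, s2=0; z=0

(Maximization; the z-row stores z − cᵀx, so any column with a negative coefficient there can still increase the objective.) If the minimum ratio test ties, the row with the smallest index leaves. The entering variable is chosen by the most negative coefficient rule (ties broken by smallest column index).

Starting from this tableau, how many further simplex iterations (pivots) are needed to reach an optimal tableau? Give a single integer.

2

pivot: x1 in, s1 out → z = 27
pivot: x3 in, s2 out → z = 437/8
No improving column remains; optimal.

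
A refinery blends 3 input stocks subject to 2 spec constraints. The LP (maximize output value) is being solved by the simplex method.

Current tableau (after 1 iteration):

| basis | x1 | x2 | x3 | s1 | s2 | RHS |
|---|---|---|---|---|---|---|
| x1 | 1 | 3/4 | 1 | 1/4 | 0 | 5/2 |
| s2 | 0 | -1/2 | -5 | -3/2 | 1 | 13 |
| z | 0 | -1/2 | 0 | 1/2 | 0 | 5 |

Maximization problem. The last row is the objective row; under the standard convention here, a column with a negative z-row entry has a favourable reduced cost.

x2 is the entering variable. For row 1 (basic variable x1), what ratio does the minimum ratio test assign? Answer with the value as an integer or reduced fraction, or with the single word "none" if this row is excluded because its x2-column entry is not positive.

Ratio = RHS / (x2 entry) = (5/2) / (3/4) = 10/3.

10/3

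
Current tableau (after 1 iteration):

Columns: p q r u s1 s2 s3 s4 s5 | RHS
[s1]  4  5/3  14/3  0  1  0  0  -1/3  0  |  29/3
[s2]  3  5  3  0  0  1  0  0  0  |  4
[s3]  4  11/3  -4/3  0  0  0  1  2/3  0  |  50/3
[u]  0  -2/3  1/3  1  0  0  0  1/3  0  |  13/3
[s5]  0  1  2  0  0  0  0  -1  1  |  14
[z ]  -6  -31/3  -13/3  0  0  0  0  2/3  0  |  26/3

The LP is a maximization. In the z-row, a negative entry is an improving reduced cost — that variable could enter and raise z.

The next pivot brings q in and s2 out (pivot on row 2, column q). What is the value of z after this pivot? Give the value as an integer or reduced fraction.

Minimum ratio for q: 4/5 = 4/5.
z changes by −(z-row coeff of q)·ratio = −(-31/3)·(4/5) = 124/15.
New z = 26/3 + (124/15) = 254/15.

254/15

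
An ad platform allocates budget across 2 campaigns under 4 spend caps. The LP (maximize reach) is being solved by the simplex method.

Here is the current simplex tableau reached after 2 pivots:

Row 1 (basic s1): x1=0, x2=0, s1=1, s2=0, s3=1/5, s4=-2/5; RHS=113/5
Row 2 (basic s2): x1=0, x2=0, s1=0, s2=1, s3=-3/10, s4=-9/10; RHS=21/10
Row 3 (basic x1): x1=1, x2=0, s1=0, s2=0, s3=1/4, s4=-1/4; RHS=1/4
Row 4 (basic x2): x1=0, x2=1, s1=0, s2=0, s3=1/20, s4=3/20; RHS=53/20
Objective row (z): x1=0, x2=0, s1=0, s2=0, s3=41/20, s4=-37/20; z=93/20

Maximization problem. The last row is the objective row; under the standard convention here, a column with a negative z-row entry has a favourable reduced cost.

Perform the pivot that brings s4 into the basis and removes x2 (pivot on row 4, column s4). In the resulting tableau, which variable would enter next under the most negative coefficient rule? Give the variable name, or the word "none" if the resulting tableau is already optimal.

none

Pivot element 3/20. New z-row = old z-row − (-37/20)·(row 4/(3/20)).
Updated z-row coefficients: x1: 0, x2: 37/3, s1: 0, s2: 0, s3: 8/3, s4: 0.
No coefficient is strictly negative; the tableau after this pivot is optimal.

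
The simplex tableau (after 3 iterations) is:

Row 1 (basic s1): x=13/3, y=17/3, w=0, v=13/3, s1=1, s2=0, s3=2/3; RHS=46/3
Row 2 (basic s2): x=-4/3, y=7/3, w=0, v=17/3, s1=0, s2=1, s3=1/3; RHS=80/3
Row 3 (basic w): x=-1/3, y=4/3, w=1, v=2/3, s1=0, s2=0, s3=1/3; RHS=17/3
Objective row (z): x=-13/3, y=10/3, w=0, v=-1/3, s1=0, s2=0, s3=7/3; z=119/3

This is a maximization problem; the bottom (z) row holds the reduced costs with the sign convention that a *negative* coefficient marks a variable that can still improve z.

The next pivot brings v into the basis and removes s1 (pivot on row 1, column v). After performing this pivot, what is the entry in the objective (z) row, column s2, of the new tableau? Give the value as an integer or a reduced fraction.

0

Pivot element is row 1, column v: 13/3.
Normalize row 1: new (row 1, s2) = 0/(13/3) = 0.
z-row ← z-row − (-1/3)·(new row 1): 0 − (-1/3)·0 = 0.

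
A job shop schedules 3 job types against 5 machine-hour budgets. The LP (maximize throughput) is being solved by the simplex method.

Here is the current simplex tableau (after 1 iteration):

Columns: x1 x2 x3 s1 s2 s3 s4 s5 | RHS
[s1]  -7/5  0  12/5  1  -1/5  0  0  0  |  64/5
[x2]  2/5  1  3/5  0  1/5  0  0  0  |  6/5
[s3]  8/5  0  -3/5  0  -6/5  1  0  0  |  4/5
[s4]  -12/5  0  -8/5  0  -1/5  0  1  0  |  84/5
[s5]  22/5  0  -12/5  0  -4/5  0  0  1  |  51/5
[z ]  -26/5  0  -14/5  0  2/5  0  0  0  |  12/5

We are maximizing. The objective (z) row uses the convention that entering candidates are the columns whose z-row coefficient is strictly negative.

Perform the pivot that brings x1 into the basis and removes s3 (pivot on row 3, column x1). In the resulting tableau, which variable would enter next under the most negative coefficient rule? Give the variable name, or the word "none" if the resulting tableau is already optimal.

Pivot element 8/5. New z-row = old z-row − (-26/5)·(row 3/(8/5)).
Updated z-row coefficients: x1: 0, x2: 0, x3: -19/4, s1: 0, s2: -7/2, s3: 13/4, s4: 0, s5: 0.
The most negative is -19/4 in column x3, so x3 would enter next.

x3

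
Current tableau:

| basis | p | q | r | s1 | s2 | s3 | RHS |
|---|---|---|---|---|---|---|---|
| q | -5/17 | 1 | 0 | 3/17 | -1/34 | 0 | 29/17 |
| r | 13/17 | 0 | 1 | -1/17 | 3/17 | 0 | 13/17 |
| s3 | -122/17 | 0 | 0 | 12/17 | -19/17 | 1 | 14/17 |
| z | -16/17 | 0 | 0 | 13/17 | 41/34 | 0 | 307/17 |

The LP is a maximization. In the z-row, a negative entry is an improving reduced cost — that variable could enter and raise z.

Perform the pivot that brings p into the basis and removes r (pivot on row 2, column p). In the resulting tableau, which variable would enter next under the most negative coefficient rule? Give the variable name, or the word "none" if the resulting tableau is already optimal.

Pivot element 13/17. New z-row = old z-row − (-16/17)·(row 2/(13/17)).
Updated z-row coefficients: p: 0, q: 0, r: 16/13, s1: 9/13, s2: 37/26, s3: 0.
No coefficient is strictly negative; the tableau after this pivot is optimal.

none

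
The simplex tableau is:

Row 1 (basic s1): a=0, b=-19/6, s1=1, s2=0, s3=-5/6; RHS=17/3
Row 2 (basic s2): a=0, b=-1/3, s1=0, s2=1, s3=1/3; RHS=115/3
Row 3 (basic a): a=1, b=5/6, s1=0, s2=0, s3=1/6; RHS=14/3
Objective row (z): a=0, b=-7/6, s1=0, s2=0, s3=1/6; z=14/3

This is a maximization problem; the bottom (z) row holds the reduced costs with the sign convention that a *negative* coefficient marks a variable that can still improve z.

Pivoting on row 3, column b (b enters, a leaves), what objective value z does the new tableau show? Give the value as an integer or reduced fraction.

Minimum ratio for b: (14/3)/(5/6) = 28/5.
z changes by −(z-row coeff of b)·ratio = −(-7/6)·(28/5) = 98/15.
New z = 14/3 + (98/15) = 56/5.

56/5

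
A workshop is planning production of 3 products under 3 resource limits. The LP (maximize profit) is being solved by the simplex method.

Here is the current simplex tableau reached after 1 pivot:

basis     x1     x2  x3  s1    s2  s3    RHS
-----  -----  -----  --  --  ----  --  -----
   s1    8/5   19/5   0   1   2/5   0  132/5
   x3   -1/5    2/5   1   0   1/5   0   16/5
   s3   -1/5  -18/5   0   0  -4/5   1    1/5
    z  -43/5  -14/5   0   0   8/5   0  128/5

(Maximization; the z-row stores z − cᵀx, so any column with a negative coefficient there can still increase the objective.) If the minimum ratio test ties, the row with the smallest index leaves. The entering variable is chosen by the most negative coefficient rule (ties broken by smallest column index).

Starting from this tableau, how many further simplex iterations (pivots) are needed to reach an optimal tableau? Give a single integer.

1

pivot: x1 in, s1 out → z = 335/2
No improving column remains; optimal.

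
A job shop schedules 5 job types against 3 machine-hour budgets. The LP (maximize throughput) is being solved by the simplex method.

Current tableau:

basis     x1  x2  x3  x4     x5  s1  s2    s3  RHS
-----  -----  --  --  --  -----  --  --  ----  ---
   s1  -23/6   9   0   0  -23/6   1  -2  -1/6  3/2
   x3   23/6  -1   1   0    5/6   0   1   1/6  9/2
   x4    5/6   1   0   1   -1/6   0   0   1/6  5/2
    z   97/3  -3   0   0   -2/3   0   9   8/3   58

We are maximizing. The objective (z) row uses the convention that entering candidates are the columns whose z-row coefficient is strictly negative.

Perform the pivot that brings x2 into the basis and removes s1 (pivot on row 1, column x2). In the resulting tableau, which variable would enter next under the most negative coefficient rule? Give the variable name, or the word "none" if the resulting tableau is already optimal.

Pivot element 9. New z-row = old z-row − (-3)·(row 1/9).
Updated z-row coefficients: x1: 559/18, x2: 0, x3: 0, x4: 0, x5: -35/18, s1: 1/3, s2: 25/3, s3: 47/18.
The most negative is -35/18 in column x5, so x5 would enter next.

x5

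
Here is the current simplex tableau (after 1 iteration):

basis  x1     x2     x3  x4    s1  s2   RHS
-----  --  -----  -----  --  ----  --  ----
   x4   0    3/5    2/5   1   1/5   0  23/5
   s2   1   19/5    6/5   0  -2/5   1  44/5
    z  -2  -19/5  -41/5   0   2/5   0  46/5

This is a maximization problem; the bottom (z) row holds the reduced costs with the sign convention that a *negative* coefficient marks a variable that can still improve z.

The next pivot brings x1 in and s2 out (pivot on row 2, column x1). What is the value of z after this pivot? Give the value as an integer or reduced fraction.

134/5

Minimum ratio for x1: (44/5)/1 = 44/5.
z changes by −(z-row coeff of x1)·ratio = −(-2)·(44/5) = 88/5.
New z = 46/5 + (88/5) = 134/5.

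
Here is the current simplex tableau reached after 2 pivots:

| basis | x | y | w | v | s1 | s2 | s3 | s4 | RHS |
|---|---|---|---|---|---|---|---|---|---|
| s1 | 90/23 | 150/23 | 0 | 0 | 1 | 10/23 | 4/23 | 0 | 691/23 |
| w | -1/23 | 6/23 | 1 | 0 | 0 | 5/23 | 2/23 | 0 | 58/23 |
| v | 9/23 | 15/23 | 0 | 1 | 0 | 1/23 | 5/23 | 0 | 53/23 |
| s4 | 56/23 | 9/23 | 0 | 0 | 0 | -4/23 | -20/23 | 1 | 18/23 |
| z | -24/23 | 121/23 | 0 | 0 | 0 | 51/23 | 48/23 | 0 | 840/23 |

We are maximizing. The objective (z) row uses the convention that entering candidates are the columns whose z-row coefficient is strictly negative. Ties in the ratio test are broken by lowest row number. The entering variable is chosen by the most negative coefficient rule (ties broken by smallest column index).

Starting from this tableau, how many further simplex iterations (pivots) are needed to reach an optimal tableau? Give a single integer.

pivot: x in, s4 out → z = 258/7
No improving column remains; optimal.

1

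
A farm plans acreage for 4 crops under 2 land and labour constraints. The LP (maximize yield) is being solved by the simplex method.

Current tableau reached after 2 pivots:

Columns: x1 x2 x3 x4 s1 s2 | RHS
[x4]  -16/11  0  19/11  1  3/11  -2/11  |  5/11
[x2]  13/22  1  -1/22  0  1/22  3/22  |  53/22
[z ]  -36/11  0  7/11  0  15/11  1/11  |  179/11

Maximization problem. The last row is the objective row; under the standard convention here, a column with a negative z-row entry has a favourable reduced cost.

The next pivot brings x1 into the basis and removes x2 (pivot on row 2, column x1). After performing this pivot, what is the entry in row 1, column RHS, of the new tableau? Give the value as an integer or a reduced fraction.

83/13

Pivot element is row 2, column x1: 13/22.
Normalize row 2: new (row 2, RHS) = (53/22)/(13/22) = 53/13.
row 1 ← row 1 − (-16/11)·(new row 2): 5/11 − (-16/11)·(53/13) = 83/13.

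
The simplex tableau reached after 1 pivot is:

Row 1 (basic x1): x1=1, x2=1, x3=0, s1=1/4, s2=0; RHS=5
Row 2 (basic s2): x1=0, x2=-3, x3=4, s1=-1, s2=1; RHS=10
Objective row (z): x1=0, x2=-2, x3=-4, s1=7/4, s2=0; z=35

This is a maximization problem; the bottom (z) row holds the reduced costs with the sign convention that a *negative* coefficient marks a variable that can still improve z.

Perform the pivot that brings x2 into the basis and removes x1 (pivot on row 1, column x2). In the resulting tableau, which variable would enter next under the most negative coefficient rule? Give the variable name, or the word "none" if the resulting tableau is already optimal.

x3

Pivot element 1. New z-row = old z-row − (-2)·(row 1/1).
Updated z-row coefficients: x1: 2, x2: 0, x3: -4, s1: 9/4, s2: 0.
The most negative is -4 in column x3, so x3 would enter next.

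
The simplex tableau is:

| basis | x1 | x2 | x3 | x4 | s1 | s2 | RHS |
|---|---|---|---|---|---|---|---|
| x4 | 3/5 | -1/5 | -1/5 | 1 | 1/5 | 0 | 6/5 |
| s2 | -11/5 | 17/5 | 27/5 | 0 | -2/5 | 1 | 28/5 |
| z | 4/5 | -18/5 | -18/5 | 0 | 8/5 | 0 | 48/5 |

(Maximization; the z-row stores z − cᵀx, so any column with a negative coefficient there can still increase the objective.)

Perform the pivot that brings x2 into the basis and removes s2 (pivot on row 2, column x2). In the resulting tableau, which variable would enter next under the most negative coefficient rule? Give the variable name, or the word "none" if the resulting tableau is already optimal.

x1

Pivot element 17/5. New z-row = old z-row − (-18/5)·(row 2/(17/5)).
Updated z-row coefficients: x1: -26/17, x2: 0, x3: 36/17, x4: 0, s1: 20/17, s2: 18/17.
The most negative is -26/17 in column x1, so x1 would enter next.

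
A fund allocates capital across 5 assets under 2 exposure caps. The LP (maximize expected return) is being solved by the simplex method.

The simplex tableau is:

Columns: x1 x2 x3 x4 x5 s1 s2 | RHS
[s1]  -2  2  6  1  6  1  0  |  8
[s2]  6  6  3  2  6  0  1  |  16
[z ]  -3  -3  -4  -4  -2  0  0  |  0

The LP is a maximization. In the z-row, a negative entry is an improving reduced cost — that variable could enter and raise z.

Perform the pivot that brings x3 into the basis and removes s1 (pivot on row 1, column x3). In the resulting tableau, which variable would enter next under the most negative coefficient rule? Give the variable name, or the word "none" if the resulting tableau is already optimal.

x1

Pivot element 6. New z-row = old z-row − (-4)·(row 1/6).
Updated z-row coefficients: x1: -13/3, x2: -5/3, x3: 0, x4: -10/3, x5: 2, s1: 2/3, s2: 0.
The most negative is -13/3 in column x1, so x1 would enter next.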